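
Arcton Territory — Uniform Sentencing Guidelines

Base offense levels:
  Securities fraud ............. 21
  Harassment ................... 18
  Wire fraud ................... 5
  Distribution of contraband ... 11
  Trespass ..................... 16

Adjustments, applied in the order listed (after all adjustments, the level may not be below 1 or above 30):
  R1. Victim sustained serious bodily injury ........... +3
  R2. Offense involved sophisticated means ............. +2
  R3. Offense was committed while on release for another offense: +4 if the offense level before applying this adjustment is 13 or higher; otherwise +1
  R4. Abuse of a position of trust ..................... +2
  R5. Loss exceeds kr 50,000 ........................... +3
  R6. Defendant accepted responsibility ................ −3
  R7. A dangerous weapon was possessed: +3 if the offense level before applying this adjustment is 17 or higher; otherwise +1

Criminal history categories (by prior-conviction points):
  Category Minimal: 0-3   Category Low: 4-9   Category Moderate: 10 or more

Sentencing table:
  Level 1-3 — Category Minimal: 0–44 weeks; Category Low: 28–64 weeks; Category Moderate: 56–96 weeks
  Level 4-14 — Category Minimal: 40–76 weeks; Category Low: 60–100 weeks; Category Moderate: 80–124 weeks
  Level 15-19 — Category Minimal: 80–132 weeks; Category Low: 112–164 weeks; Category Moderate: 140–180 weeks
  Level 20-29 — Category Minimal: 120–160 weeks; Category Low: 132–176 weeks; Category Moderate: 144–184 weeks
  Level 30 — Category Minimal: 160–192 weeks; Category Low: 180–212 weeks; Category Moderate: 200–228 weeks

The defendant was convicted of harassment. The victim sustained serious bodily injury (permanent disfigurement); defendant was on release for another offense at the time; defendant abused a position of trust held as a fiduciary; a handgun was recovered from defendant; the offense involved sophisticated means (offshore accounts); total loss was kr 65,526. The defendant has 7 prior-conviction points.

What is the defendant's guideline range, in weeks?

Base offense level for harassment: 18.
R1 applies: 18 + 3 = 21.
R2 applies: 21 + 2 = 23.
R3 applies (level before this adjustment is 23 ≥ 13, so +4): 23 + 4 = 27.
R4 applies: 27 + 2 = 29.
R5 applies: 29 + 3 = 32.
R6 does not apply.
R7 applies (level before this adjustment is 32 ≥ 17, so +3): 32 + 3 = 35.
Level 35 exceeds the maximum of 30; capped at 30.
Final offense level: 30.
Criminal history: 7 prior points → Category Low (4-9).
Level 30 falls in the 30 band.
Grid: Level 30 × Category Low = 180-212 weeks.

180-212 weeks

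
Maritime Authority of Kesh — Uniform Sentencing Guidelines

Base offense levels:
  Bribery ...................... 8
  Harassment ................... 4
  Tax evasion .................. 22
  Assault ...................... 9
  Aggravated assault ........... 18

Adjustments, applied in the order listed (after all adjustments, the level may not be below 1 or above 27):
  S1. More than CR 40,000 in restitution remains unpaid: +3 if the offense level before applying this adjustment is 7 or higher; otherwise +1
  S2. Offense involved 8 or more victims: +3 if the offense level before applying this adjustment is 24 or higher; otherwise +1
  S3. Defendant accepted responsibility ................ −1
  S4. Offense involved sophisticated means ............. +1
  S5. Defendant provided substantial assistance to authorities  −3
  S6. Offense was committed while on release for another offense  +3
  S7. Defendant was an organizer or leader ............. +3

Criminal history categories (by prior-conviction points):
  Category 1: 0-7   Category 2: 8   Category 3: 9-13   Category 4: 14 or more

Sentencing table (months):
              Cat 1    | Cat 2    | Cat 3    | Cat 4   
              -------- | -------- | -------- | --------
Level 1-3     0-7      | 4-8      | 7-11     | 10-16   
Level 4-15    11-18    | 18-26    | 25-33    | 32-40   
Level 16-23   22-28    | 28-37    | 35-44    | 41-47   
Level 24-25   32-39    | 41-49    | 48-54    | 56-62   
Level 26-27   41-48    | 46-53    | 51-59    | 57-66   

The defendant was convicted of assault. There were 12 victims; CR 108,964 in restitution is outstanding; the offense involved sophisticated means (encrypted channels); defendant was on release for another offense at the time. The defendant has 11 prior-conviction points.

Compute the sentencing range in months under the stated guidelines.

Base offense level for assault: 9.
S1 applies (level before this adjustment is 9 ≥ 7, so +3): 9 + 3 = 12.
S2 applies (level before this adjustment is 12 < 24, so +1): 12 + 1 = 13.
S3 does not apply.
S4 applies: 13 + 1 = 14.
S6 applies: 14 + 3 = 17.
Final offense level: 17.
Criminal history: 11 prior points → Category 3 (9-13).
Level 17 falls in the 16-23 band.
Grid: Level 16-23 × Category 3 = 35-44 months.

35-44 months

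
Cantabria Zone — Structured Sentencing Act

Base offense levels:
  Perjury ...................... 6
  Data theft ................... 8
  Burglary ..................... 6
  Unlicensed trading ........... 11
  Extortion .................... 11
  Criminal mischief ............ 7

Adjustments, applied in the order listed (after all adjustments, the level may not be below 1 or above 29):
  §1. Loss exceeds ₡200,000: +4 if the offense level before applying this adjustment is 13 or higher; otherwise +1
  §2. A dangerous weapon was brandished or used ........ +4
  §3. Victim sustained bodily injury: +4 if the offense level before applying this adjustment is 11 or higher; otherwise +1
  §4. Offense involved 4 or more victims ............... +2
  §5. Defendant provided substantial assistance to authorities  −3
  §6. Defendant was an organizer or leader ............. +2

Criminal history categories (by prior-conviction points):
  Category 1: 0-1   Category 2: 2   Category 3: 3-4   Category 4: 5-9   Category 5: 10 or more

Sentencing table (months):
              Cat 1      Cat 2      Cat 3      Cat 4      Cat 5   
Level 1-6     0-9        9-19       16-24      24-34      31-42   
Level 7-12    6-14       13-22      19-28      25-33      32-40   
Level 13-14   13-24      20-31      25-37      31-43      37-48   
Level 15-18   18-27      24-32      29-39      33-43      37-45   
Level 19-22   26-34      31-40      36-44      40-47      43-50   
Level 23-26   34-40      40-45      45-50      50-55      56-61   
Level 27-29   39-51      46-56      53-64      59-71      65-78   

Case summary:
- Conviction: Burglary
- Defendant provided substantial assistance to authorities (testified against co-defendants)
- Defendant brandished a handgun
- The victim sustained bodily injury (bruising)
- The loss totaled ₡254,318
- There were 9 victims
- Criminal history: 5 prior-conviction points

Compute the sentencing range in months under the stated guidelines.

31-43 months

Base offense level for burglary: 6.
§1 applies (level before this adjustment is 6 < 13, so +1): 6 + 1 = 7.
§2 applies: 7 + 4 = 11.
§3 applies (level before this adjustment is 11 ≥ 11, so +4): 11 + 4 = 15.
§4 applies: 15 + 2 = 17.
§5 applies: 17 − 3 = 14.
§6 does not apply.
Final offense level: 14.
Criminal history: 5 prior points → Category 4 (5-9).
Level 14 falls in the 13-14 band.
Grid: Level 13-14 × Category 4 = 31-43 months.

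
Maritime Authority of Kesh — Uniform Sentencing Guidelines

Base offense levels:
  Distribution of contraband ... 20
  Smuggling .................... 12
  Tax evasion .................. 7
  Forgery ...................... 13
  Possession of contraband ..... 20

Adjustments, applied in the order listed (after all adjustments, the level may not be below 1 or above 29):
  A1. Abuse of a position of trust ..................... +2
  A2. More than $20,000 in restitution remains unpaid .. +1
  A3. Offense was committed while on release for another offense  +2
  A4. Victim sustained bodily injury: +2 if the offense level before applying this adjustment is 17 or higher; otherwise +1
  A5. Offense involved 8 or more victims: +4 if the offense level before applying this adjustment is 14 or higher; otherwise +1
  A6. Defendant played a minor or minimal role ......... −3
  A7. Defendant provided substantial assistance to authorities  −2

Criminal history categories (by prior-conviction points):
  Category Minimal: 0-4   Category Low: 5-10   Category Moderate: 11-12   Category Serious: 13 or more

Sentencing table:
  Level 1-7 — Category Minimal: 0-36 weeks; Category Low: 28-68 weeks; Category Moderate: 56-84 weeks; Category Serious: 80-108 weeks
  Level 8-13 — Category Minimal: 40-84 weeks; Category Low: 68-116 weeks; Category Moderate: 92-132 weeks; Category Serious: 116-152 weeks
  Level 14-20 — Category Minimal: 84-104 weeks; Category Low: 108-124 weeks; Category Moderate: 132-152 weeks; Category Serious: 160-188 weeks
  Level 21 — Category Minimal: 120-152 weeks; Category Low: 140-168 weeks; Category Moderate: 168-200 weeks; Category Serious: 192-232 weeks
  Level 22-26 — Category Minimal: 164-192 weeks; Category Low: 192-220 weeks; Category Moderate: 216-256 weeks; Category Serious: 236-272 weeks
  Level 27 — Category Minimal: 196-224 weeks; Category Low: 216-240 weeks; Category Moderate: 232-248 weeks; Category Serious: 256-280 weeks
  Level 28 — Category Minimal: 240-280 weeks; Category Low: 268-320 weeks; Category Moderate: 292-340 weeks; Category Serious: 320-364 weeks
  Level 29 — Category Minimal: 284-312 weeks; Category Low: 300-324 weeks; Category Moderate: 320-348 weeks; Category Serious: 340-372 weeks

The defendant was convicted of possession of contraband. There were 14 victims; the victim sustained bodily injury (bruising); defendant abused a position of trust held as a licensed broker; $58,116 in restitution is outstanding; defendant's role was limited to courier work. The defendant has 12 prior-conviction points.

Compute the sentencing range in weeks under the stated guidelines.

216-256 weeks

Base offense level for possession of contraband: 20.
A1 applies: 20 + 2 = 22.
A2 applies: 22 + 1 = 23.
A3 does not apply.
A4 applies (level before this adjustment is 23 ≥ 17, so +2): 23 + 2 = 25.
A5 applies (level before this adjustment is 25 ≥ 14, so +4): 25 + 4 = 29.
A6 applies: 29 − 3 = 26.
A7 does not apply.
Final offense level: 26.
Criminal history: 12 prior points → Category Moderate (11-12).
Level 26 falls in the 22-26 band.
Grid: Level 22-26 × Category Moderate = 216-256 weeks.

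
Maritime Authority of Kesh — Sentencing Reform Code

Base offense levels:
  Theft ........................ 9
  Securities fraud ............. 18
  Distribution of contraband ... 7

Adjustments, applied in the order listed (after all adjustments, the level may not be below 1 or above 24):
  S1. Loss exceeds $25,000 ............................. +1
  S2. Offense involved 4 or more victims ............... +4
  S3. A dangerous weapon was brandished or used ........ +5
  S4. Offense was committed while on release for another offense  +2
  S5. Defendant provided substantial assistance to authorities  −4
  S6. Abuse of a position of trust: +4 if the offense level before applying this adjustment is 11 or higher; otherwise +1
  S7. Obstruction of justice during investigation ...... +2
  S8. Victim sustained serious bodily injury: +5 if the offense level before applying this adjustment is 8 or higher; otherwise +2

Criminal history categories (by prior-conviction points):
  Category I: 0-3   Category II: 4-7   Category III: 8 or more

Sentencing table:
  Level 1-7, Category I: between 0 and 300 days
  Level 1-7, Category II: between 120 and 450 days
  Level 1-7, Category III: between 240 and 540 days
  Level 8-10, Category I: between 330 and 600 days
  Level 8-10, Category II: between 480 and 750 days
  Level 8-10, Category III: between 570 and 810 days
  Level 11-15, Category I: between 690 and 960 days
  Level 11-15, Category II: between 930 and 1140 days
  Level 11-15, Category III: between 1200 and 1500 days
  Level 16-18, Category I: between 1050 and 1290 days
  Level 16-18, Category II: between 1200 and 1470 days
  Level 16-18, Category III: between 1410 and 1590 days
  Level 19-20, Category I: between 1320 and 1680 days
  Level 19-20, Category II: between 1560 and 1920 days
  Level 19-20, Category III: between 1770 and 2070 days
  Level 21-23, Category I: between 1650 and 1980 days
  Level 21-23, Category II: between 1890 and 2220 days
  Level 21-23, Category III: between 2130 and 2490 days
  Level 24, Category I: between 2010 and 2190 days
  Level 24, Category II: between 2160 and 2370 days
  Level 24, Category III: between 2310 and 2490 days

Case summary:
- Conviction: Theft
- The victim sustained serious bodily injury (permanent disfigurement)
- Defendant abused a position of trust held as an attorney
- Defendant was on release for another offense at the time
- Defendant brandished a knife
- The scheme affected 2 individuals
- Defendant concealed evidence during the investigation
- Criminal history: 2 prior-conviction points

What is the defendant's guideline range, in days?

2010-2190 days

Base offense level for theft: 9.
S2 does not apply.
S3 applies: 9 + 5 = 14.
S4 applies: 14 + 2 = 16.
S6 applies (level before this adjustment is 16 ≥ 11, so +4): 16 + 4 = 20.
S7 applies: 20 + 2 = 22.
S8 applies (level before this adjustment is 22 ≥ 8, so +5): 22 + 5 = 27.
Level 27 exceeds the maximum of 24; capped at 24.
Final offense level: 24.
Criminal history: 2 prior points → Category I (0-3).
Level 24 falls in the 24 band.
Grid: Level 24 × Category I = 2010-2190 days.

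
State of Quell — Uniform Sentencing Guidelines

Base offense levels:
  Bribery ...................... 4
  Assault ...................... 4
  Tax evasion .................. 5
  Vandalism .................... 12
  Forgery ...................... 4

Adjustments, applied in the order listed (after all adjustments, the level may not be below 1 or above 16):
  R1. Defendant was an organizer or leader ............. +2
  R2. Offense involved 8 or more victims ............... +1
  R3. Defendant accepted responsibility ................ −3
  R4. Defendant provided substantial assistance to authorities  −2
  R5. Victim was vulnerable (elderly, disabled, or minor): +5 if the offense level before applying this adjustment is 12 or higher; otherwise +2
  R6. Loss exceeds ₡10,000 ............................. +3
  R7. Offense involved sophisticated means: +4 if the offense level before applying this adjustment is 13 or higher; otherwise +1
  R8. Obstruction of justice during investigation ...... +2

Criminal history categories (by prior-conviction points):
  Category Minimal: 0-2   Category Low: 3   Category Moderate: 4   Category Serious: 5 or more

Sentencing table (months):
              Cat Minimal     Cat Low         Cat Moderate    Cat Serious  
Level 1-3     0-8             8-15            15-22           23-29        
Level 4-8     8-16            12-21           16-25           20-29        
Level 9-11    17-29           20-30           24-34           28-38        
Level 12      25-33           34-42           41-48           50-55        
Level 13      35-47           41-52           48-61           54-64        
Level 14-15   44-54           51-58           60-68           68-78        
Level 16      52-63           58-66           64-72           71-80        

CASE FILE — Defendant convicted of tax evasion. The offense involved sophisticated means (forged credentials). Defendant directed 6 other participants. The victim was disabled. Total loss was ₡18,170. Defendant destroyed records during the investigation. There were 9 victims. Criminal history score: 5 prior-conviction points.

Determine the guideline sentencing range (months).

Base offense level for tax evasion: 5.
R1 applies: 5 + 2 = 7.
R2 applies: 7 + 1 = 8.
R4 does not apply.
R5 applies (level before this adjustment is 8 < 12, so +2): 8 + 2 = 10.
R6 applies: 10 + 3 = 13.
R7 applies (level before this adjustment is 13 ≥ 13, so +4): 13 + 4 = 17.
R8 applies: 17 + 2 = 19.
Level 19 exceeds the maximum of 16; capped at 16.
Final offense level: 16.
Criminal history: 5 prior points → Category Serious (5+).
Level 16 falls in the 16 band.
Grid: Level 16 × Category Serious = 71-80 months.

71-80 months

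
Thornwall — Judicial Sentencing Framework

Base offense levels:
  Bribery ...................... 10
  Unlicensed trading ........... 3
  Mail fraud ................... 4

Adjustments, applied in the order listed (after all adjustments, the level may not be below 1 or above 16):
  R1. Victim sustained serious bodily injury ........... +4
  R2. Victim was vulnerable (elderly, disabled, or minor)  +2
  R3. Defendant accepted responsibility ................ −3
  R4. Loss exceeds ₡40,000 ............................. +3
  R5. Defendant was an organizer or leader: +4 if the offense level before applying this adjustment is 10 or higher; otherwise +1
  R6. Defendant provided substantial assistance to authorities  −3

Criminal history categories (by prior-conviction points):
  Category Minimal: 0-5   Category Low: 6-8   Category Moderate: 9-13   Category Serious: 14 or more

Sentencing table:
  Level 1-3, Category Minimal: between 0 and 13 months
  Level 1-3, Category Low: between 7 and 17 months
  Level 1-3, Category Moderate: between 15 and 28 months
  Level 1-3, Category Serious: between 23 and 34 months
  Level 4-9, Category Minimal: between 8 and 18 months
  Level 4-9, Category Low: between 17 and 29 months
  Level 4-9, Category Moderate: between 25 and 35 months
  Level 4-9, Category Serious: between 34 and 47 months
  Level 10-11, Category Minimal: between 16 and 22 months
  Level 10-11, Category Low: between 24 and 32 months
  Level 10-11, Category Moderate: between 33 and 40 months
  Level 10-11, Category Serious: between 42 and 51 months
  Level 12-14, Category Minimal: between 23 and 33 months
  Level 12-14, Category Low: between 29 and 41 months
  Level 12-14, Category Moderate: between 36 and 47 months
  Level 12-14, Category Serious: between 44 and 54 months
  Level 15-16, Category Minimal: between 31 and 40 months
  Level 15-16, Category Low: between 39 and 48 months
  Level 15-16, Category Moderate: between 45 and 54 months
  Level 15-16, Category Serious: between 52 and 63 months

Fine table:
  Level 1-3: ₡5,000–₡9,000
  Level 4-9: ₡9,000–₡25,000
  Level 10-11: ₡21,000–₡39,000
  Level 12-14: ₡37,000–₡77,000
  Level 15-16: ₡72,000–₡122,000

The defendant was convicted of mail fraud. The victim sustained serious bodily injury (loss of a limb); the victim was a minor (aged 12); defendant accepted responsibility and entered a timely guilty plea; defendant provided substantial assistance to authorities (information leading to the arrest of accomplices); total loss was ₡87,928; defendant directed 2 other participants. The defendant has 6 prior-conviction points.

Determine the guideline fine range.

Base offense level for mail fraud: 4.
R1 applies: 4 + 4 = 8.
R2 applies: 8 + 2 = 10.
R3 applies: 10 − 3 = 7.
R4 applies: 7 + 3 = 10.
R5 applies (level before this adjustment is 10 ≥ 10, so +4): 10 + 4 = 14.
R6 applies: 14 − 3 = 11.
Final offense level: 11.
Level 11 falls in the 10-11 band.
Fine table: Level 10-11 → ₡21,000–₡39,000.

₡21,000–₡39,000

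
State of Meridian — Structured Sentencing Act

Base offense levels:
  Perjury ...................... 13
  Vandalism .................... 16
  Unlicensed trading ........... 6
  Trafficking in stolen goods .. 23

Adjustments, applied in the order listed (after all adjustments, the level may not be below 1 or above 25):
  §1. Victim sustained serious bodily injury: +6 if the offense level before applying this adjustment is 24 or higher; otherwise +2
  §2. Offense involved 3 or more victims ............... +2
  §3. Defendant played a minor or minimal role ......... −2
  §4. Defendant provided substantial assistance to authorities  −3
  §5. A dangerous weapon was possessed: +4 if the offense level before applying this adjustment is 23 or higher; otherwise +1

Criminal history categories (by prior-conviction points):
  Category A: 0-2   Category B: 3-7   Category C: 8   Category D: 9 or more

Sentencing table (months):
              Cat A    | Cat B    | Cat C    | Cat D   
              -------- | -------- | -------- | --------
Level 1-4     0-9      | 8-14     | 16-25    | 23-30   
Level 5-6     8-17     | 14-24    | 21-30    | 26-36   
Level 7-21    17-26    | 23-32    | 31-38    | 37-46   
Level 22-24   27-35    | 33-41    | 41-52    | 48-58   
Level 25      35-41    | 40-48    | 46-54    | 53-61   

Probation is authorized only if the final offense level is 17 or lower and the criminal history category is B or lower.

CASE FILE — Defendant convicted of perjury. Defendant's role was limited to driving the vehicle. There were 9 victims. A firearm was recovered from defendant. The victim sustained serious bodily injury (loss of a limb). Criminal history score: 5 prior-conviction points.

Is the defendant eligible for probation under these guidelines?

Yes

Base offense level for perjury: 13.
§1 applies (level before this adjustment is 13 < 24, so +2): 13 + 2 = 15.
§2 applies: 15 + 2 = 17.
§3 applies: 17 − 2 = 15.
§5 applies (level before this adjustment is 15 < 23, so +1): 15 + 1 = 16.
Final offense level: 16.
Criminal history: 5 prior points → Category B (3-7).
Level 16 falls in the 7-21 band.
Grid: Level 7-21 × Category B = 23-32 months.
Probation check: level 16 ≤ 17 and category B ≤ B → eligible.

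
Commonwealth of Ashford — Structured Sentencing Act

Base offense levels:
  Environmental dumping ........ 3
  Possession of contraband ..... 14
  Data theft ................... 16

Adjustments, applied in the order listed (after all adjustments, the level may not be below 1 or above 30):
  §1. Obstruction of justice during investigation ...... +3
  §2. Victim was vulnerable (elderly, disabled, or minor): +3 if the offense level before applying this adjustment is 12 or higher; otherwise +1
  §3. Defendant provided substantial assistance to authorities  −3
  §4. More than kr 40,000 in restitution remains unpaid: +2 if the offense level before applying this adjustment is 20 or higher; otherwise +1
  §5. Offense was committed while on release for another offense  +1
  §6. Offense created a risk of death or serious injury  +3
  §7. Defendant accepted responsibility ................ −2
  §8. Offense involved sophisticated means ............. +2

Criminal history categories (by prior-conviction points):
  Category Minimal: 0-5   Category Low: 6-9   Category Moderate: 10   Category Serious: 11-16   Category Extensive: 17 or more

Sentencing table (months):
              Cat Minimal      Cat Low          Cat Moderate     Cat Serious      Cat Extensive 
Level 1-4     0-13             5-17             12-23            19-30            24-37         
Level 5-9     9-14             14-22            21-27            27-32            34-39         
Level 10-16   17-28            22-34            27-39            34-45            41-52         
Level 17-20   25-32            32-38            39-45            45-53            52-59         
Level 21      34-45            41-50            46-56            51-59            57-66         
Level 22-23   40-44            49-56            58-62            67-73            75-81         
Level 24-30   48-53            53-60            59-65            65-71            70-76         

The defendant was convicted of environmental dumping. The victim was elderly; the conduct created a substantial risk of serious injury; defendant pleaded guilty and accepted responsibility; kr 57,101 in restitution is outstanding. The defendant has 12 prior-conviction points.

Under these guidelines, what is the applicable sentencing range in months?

27-32 months

Base offense level for environmental dumping: 3.
§2 applies (level before this adjustment is 3 < 12, so +1): 3 + 1 = 4.
§3 does not apply.
§4 applies (level before this adjustment is 4 < 20, so +1): 4 + 1 = 5.
§6 applies: 5 + 3 = 8.
§7 applies: 8 − 2 = 6.
Final offense level: 6.
Criminal history: 12 prior points → Category Serious (11-16).
Level 6 falls in the 5-9 band.
Grid: Level 5-9 × Category Serious = 27-32 months.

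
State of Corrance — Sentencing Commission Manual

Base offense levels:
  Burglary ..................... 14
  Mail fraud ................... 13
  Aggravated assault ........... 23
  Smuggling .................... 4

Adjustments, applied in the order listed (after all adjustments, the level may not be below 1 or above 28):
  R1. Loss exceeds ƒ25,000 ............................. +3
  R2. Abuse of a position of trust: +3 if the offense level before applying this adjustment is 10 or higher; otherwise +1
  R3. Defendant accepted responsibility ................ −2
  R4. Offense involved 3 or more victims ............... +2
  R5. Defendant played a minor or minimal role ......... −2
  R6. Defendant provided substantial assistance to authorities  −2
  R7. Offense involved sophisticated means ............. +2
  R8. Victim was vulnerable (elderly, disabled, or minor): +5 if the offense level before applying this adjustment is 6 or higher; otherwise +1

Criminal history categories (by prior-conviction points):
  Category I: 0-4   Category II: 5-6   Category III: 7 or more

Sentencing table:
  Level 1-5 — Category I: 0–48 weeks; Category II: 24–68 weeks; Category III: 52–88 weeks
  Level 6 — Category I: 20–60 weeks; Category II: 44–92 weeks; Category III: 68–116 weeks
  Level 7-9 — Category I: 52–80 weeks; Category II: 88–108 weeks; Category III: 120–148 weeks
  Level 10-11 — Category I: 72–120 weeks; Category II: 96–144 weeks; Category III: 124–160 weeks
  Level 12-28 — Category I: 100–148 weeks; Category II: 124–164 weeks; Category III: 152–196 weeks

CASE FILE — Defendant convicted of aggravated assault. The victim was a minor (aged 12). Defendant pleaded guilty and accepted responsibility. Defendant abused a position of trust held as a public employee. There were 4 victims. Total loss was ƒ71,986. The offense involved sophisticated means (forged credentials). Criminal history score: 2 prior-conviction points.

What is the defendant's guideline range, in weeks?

100-148 weeks

Base offense level for aggravated assault: 23.
R1 applies: 23 + 3 = 26.
R2 applies (level before this adjustment is 26 ≥ 10, so +3): 26 + 3 = 29.
R3 applies: 29 − 2 = 27.
R4 applies: 27 + 2 = 29.
R5 does not apply.
R7 applies: 29 + 2 = 31.
R8 applies (level before this adjustment is 31 ≥ 6, so +5): 31 + 5 = 36.
Level 36 exceeds the maximum of 28; capped at 28.
Final offense level: 28.
Criminal history: 2 prior points → Category I (0-4).
Level 28 falls in the 12-28 band.
Grid: Level 12-28 × Category I = 100-148 weeks.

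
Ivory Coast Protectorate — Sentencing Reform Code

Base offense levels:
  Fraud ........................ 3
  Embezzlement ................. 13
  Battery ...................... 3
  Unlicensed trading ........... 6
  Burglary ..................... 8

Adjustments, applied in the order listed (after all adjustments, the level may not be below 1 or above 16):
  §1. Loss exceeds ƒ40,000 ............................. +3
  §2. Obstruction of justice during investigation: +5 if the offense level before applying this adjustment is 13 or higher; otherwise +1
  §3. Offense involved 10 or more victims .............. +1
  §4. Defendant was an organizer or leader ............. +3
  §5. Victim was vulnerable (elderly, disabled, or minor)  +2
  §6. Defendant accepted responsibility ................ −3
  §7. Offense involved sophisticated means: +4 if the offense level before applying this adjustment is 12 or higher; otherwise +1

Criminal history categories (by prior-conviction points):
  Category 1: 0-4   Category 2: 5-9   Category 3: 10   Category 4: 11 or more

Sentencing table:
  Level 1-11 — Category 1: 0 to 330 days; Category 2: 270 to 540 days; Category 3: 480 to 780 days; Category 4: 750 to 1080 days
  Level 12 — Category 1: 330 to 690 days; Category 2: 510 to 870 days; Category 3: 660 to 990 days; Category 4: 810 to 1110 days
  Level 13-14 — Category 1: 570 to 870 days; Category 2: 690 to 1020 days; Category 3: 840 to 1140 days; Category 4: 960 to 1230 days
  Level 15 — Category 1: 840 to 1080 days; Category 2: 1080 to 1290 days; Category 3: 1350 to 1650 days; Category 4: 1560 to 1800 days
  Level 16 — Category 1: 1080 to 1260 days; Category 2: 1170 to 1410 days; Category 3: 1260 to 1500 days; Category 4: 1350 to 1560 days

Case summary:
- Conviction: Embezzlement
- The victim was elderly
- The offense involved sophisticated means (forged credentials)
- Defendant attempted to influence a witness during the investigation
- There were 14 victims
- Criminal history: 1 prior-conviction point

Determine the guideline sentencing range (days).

Base offense level for embezzlement: 13.
§2 applies (level before this adjustment is 13 ≥ 13, so +5): 13 + 5 = 18.
§3 applies: 18 + 1 = 19.
§5 applies: 19 + 2 = 21.
§7 applies (level before this adjustment is 21 ≥ 12, so +4): 21 + 4 = 25.
Level 25 exceeds the maximum of 16; capped at 16.
Final offense level: 16.
Criminal history: 1 prior point → Category 1 (0-4).
Level 16 falls in the 16 band.
Grid: Level 16 × Category 1 = 1080-1260 days.

1080-1260 days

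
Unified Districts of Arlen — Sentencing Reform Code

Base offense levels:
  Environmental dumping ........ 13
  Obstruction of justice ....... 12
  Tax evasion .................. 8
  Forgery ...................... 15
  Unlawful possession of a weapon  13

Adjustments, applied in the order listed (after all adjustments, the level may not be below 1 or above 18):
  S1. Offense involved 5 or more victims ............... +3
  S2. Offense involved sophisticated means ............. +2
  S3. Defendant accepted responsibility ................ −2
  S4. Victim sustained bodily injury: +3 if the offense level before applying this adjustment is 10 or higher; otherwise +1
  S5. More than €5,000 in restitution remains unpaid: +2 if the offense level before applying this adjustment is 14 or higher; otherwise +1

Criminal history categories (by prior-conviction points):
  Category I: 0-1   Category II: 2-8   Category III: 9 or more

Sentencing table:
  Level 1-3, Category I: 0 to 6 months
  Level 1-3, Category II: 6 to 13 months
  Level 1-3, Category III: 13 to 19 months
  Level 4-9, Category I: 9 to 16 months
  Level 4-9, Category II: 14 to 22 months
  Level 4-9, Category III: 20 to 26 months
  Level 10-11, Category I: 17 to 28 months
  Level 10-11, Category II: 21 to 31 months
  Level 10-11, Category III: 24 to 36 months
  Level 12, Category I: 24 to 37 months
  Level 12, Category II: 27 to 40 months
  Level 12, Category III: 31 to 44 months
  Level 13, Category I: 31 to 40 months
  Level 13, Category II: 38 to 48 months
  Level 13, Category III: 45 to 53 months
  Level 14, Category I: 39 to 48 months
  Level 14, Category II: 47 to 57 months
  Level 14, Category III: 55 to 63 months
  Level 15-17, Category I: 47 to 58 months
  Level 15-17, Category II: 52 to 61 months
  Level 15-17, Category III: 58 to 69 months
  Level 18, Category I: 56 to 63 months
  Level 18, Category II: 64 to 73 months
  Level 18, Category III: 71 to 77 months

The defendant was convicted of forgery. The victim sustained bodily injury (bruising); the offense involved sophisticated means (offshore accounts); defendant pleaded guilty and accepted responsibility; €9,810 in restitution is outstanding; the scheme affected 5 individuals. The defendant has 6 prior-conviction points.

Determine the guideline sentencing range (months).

64-73 months

Base offense level for forgery: 15.
S1 applies: 15 + 3 = 18.
S2 applies: 18 + 2 = 20.
S3 applies: 20 − 2 = 18.
S4 applies (level before this adjustment is 18 ≥ 10, so +3): 18 + 3 = 21.
S5 applies (level before this adjustment is 21 ≥ 14, so +2): 21 + 2 = 23.
Level 23 exceeds the maximum of 18; capped at 18.
Final offense level: 18.
Criminal history: 6 prior points → Category II (2-8).
Level 18 falls in the 18 band.
Grid: Level 18 × Category II = 64-73 months.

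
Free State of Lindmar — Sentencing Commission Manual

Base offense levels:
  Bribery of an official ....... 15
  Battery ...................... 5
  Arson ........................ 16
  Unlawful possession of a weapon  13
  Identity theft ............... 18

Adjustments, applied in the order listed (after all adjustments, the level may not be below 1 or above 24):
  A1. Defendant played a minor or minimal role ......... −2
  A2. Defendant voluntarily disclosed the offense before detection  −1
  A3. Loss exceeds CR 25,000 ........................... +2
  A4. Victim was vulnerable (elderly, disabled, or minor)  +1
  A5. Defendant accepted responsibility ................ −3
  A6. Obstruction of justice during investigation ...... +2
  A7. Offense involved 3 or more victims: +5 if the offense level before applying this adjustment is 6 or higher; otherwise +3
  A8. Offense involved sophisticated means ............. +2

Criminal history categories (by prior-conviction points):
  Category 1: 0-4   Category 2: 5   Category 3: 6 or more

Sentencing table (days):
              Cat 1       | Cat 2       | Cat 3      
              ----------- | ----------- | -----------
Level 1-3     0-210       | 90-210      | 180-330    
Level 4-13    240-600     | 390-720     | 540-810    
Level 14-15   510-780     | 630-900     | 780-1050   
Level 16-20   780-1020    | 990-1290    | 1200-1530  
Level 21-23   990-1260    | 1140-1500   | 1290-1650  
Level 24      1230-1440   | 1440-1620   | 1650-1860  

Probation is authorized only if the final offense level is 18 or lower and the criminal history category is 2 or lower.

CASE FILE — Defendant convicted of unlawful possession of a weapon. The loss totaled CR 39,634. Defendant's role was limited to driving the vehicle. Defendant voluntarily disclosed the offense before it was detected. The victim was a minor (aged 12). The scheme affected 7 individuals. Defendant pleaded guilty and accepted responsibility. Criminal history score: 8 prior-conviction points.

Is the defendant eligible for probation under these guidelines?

Base offense level for unlawful possession of a weapon: 13.
A1 applies: 13 − 2 = 11.
A2 applies: 11 − 1 = 10.
A3 applies: 10 + 2 = 12.
A4 applies: 12 + 1 = 13.
A5 applies: 13 − 3 = 10.
A7 applies (level before this adjustment is 10 ≥ 6, so +5): 10 + 5 = 15.
Final offense level: 15.
Criminal history: 8 prior points → Category 3 (6+).
Level 15 falls in the 14-15 band.
Grid: Level 14-15 × Category 3 = 780-1050 days.
Probation check: level 15 ≤ 18 and category 3 > 2 → not eligible.

No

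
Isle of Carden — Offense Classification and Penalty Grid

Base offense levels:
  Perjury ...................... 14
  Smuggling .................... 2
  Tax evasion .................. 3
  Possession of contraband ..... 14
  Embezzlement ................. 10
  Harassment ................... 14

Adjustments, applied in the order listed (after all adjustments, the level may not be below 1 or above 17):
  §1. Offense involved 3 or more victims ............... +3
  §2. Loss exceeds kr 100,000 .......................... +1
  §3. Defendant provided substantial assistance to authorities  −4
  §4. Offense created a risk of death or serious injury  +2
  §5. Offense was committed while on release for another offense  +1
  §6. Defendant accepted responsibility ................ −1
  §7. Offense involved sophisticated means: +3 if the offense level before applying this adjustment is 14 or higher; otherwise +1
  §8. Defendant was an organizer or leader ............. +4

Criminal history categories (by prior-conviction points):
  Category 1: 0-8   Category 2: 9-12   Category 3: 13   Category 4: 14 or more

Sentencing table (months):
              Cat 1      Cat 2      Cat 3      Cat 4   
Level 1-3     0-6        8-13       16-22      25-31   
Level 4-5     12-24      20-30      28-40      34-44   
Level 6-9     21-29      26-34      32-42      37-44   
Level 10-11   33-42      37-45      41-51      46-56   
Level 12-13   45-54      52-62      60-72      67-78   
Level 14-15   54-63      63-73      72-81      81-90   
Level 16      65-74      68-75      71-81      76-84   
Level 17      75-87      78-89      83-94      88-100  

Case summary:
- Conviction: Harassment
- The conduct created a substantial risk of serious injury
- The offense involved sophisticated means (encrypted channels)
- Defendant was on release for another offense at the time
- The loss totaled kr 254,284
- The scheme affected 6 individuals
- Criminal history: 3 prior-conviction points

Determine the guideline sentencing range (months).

Base offense level for harassment: 14.
§1 applies: 14 + 3 = 17.
§2 applies: 17 + 1 = 18.
§3 does not apply.
§4 applies: 18 + 2 = 20.
§5 applies: 20 + 1 = 21.
§6 does not apply.
§7 applies (level before this adjustment is 21 ≥ 14, so +3): 21 + 3 = 24.
§8 does not apply.
Level 24 exceeds the maximum of 17; capped at 17.
Final offense level: 17.
Criminal history: 3 prior points → Category 1 (0-8).
Level 17 falls in the 17 band.
Grid: Level 17 × Category 1 = 75-87 months.

75-87 months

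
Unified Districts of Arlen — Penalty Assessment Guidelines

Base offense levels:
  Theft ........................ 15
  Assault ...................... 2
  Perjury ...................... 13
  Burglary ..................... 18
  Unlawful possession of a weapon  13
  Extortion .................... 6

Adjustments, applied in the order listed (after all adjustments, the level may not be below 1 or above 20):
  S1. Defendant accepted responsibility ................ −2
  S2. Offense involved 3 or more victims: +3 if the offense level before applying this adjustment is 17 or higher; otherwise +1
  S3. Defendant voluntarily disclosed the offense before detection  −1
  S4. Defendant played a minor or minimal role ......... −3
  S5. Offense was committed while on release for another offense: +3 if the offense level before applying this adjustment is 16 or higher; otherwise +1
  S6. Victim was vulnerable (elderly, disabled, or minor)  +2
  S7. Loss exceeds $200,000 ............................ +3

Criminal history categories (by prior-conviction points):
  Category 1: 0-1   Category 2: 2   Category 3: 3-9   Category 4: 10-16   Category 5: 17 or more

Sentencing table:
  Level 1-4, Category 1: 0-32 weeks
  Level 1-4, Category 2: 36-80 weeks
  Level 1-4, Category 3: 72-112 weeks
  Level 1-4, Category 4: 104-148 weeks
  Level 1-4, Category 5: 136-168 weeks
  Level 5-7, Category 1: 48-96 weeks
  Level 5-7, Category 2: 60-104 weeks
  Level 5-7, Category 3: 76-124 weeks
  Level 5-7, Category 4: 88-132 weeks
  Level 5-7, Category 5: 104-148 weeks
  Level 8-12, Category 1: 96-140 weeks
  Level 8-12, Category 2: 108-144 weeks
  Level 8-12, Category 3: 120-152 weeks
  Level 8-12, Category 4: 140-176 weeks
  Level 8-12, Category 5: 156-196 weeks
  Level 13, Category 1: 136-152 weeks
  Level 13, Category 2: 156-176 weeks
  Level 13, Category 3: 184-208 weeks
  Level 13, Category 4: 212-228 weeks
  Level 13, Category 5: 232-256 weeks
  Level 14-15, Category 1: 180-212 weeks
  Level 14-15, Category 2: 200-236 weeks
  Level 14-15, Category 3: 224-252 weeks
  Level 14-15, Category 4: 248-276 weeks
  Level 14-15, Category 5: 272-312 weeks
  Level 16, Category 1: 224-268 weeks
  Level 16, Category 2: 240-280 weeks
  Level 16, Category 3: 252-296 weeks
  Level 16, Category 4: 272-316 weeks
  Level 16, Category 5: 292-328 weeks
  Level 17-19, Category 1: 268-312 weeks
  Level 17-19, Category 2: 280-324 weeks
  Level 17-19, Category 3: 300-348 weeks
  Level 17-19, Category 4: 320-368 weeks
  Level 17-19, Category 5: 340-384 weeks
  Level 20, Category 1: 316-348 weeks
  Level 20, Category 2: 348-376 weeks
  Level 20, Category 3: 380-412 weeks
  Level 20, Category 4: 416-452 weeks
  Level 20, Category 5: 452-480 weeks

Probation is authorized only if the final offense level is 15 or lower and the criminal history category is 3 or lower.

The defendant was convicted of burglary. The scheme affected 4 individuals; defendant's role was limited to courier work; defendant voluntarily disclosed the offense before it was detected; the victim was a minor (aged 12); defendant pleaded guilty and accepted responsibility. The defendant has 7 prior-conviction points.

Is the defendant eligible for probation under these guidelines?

Base offense level for burglary: 18.
S1 applies: 18 − 2 = 16.
S2 applies (level before this adjustment is 16 < 17, so +1): 16 + 1 = 17.
S3 applies: 17 − 1 = 16.
S4 applies: 16 − 3 = 13.
S5 does not apply.
S6 applies: 13 + 2 = 15.
S7 does not apply.
Final offense level: 15.
Criminal history: 7 prior points → Category 3 (3-9).
Level 15 falls in the 14-15 band.
Grid: Level 14-15 × Category 3 = 224-252 weeks.
Probation check: level 15 ≤ 15 and category 3 ≤ 3 → eligible.

Yes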